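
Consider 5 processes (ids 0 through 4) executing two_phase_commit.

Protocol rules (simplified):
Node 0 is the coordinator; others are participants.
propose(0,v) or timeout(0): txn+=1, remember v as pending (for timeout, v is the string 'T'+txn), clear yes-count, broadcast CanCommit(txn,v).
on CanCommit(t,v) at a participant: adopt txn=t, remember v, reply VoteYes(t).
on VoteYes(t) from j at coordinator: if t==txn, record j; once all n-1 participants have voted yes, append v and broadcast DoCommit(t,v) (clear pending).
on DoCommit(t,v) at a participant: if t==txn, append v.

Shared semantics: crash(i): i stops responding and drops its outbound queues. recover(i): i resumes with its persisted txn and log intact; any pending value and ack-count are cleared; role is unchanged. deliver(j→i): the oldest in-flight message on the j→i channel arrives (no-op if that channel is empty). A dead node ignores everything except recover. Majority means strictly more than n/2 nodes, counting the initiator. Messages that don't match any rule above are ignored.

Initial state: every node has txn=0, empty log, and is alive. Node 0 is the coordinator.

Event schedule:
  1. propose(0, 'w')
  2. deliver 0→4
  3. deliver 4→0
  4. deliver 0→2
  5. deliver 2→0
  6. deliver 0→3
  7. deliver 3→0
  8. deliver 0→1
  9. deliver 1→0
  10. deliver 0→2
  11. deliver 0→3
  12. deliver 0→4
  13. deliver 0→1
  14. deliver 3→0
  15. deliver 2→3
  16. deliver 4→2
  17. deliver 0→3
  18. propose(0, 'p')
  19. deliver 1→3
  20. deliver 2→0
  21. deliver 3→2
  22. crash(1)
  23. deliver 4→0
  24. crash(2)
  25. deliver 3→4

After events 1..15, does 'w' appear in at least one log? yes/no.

step 1 propose(0,'w'): 0={coor,t=1,log=-}
step 2 deliver 0→4: 4={part,t=1,log=-}
step 3 deliver 4→0: —
step 4 deliver 0→2: 2={part,t=1,log=-}
step 5 deliver 2→0: —
step 6 deliver 0→3: 3={part,t=1,log=-}
step 7 deliver 3→0: —
step 8 deliver 0→1: 1={part,t=1,log=-}
step 9 deliver 1→0: 0={coor,t=1,log=w}
step 10 deliver 0→2: 2={part,t=1,log=w}
step 11 deliver 0→3: 3={part,t=1,log=w}
step 12 deliver 0→4: 4={part,t=1,log=w}
step 13 deliver 0→1: 1={part,t=1,log=w}
step 14 deliver 3→0: —
step 15 deliver 2→3: —

yes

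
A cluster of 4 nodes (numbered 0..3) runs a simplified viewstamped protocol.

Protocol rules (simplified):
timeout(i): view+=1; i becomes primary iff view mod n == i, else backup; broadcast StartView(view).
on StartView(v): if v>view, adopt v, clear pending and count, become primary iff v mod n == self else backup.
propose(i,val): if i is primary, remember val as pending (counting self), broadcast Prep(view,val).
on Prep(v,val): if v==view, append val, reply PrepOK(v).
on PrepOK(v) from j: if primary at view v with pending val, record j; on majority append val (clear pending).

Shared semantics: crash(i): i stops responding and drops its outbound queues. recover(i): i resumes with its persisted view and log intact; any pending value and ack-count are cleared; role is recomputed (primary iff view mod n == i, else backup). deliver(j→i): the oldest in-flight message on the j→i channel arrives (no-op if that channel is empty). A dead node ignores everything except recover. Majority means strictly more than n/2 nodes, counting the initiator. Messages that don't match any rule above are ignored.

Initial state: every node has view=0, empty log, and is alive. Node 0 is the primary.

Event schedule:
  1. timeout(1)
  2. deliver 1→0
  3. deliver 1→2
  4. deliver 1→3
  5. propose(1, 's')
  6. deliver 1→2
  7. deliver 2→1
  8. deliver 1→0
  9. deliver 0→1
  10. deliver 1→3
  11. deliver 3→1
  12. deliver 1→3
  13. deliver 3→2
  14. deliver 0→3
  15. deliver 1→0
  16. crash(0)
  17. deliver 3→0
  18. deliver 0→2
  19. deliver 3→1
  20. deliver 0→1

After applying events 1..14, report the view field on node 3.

1

e1 timeout(1): 1[prim,v=1,-]
e2 deliver 1→0: 0[back,v=1,-]
e3 deliver 1→2: 2[back,v=1,-]
e4 deliver 1→3: 3[back,v=1,-]
e5 propose(1,'s'): ·
e6 deliver 1→2: 2[back,v=1,s]
e7 deliver 2→1: ·
e8 deliver 1→0: 0[back,v=1,s]
e9 deliver 0→1: 1[prim,v=1,s]
e10 deliver 1→3: 3[back,v=1,s]
e11 deliver 3→1: ·
e12 deliver 1→3: ·
e13 deliver 3→2: ·
e14 deliver 0→3: ·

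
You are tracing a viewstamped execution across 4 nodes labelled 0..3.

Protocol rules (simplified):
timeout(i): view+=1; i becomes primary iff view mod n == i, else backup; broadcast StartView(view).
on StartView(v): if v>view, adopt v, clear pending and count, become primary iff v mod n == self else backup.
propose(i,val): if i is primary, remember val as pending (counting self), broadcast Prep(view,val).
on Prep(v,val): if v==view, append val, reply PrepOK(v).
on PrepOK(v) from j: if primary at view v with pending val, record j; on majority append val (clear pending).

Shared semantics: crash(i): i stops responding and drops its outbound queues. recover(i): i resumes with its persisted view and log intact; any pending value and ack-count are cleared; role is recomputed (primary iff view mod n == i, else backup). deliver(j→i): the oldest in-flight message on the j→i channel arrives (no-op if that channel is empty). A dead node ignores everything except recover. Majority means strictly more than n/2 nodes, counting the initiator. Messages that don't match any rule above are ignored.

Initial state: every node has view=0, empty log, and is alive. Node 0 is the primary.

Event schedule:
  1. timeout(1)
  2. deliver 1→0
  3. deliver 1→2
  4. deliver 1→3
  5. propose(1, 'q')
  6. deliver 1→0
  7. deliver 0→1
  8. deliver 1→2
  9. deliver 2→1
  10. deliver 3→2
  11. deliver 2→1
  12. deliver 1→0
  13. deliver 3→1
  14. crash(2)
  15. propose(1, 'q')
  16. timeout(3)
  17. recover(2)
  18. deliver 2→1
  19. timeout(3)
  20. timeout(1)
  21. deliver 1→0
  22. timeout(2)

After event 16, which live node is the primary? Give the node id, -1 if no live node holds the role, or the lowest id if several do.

[1] timeout(1) → N1(prim v1 [-])
[2] deliver 1→0 → N0(back v1 [-])
[3] deliver 1→2 → N2(back v1 [-])
[4] deliver 1→3 → N3(back v1 [-])
[5] propose(1,'q') → ∅
[6] deliver 1→0 → N0(back v1 [q])
[7] deliver 0→1 → ∅
[8] deliver 1→2 → N2(back v1 [q])
[9] deliver 2→1 → N1(prim v1 [q])
[10] deliver 3→2 → ∅
[11] deliver 2→1 → ∅
[12] deliver 1→0 → ∅
[13] deliver 3→1 → ∅
[14] crash(2) → N2(✗back v1 [q])
[15] propose(1,'q') → ∅
[16] timeout(3) → N3(back v2 [-])

1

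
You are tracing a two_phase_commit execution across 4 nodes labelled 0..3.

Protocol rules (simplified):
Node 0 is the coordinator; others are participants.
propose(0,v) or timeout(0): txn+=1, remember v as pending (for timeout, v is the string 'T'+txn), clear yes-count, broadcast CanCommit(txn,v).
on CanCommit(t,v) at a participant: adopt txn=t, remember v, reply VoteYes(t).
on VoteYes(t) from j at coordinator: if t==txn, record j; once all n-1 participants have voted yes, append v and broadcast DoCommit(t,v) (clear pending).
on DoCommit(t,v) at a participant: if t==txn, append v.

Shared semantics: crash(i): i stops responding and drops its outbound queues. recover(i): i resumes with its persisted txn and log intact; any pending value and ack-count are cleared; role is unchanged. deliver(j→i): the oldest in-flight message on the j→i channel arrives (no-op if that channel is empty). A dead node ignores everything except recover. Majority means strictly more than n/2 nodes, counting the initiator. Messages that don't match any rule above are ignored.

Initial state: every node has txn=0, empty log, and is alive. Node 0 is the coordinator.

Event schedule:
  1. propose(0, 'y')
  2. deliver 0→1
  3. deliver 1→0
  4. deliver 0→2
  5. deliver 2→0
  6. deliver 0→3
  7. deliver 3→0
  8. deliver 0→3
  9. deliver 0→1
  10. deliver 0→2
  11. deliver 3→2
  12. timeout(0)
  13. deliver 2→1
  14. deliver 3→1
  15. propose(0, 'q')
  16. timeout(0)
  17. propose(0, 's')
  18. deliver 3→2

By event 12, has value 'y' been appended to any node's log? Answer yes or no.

yes

1. propose(0,'y'):  <0:coor t1 ->
2. deliver 0→1:  <1:part t1 ->
3. deliver 1→0:  nop
4. deliver 0→2:  <2:part t1 ->
5. deliver 2→0:  nop
6. deliver 0→3:  <3:part t1 ->
7. deliver 3→0:  <0:coor t1 y>
8. deliver 0→3:  <3:part t1 y>
9. deliver 0→1:  <1:part t1 y>
10. deliver 0→2:  <2:part t1 y>
11. deliver 3→2:  nop
12. timeout(0):  <0:coor t2 y>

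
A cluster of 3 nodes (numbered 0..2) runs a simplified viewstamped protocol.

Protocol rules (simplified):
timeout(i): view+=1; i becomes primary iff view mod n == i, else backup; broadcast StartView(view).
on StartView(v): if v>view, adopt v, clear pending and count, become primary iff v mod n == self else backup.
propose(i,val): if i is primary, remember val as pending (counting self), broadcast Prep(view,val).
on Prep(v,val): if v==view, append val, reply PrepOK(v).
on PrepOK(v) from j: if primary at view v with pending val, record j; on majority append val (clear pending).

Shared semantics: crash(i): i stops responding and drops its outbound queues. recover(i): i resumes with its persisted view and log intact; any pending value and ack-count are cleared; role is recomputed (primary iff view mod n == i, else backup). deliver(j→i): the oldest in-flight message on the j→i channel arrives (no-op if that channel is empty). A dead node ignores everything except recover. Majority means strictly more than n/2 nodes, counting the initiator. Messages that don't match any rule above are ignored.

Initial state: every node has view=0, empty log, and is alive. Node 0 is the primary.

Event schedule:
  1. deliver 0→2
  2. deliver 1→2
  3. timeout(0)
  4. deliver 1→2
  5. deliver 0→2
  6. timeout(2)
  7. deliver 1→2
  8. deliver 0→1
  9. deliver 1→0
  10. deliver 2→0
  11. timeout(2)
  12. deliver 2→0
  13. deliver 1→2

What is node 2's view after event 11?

3

[1] deliver 0→2 → ∅
[2] deliver 1→2 → ∅
[3] timeout(0) → N0(back v1 [-])
[4] deliver 1→2 → ∅
[5] deliver 0→2 → N2(back v1 [-])
[6] timeout(2) → N2(prim v2 [-])
[7] deliver 1→2 → ∅
[8] deliver 0→1 → N1(prim v1 [-])
[9] deliver 1→0 → ∅
[10] deliver 2→0 → N0(back v2 [-])
[11] timeout(2) → N2(back v3 [-])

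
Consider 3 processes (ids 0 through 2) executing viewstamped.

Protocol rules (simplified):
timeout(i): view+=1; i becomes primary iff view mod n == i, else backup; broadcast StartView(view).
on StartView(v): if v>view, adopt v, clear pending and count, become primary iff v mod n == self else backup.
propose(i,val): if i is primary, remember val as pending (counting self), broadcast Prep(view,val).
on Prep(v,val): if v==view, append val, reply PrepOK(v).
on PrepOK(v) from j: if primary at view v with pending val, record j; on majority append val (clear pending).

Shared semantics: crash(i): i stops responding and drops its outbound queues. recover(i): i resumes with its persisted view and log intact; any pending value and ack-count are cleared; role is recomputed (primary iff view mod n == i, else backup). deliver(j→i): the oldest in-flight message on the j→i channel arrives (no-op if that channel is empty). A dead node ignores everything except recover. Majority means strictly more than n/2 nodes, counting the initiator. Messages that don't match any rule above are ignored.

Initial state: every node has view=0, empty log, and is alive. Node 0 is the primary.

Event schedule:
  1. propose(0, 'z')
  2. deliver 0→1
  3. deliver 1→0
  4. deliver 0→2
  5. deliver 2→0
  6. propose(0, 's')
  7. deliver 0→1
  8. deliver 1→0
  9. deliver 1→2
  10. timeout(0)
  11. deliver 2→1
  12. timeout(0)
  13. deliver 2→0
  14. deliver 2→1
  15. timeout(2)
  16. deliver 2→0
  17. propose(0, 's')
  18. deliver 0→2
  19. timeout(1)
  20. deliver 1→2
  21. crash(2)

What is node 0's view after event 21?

[1] propose(0,'z') → ∅
[2] deliver 0→1 → N1(back v0 [z])
[3] deliver 1→0 → N0(prim v0 [z])
[4] deliver 0→2 → N2(back v0 [z])
[5] deliver 2→0 → ∅
[6] propose(0,'s') → ∅
[7] deliver 0→1 → N1(back v0 [z,s])
[8] deliver 1→0 → N0(prim v0 [z,s])
[9] deliver 1→2 → ∅
[10] timeout(0) → N0(back v1 [z,s])
[11] deliver 2→1 → ∅
[12] timeout(0) → N0(back v2 [z,s])
[13] deliver 2→0 → ∅
[14] deliver 2→1 → ∅
[15] timeout(2) → N2(back v1 [z])
[16] deliver 2→0 → ∅
[17] propose(0,'s') → ∅
[18] deliver 0→2 → ∅
[19] timeout(1) → N1(prim v1 [z,s])
[20] deliver 1→2 → ∅
[21] crash(2) → N2(✗back v1 [z])

2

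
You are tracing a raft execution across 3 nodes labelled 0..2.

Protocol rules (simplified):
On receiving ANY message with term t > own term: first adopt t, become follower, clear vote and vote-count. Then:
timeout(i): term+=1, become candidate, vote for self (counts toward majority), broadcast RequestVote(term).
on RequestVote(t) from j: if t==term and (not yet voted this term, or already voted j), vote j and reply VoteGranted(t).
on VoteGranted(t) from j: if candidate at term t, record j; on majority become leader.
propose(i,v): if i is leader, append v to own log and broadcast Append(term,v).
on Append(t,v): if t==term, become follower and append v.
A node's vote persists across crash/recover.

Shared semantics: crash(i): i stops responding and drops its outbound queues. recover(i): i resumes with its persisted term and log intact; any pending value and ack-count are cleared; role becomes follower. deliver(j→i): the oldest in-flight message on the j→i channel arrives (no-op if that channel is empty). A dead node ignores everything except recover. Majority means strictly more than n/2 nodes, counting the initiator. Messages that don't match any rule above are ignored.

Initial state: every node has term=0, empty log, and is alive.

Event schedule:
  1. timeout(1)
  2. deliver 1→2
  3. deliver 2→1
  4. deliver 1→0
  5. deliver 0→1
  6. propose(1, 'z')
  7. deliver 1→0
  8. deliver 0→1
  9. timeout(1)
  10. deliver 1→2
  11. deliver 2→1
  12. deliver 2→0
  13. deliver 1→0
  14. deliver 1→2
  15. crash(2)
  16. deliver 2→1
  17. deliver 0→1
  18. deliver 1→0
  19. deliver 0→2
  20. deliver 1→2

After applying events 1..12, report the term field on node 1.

2

[1] timeout(1) → N1(cand t1 [-])
[2] deliver 1→2 → N2(foll t1 [-])
[3] deliver 2→1 → N1(lead t1 [-])
[4] deliver 1→0 → N0(foll t1 [-])
[5] deliver 0→1 → ∅
[6] propose(1,'z') → N1(lead t1 [z])
[7] deliver 1→0 → N0(foll t1 [z])
[8] deliver 0→1 → ∅
[9] timeout(1) → N1(cand t2 [z])
[10] deliver 1→2 → N2(foll t1 [z])
[11] deliver 2→1 → ∅
[12] deliver 2→0 → ∅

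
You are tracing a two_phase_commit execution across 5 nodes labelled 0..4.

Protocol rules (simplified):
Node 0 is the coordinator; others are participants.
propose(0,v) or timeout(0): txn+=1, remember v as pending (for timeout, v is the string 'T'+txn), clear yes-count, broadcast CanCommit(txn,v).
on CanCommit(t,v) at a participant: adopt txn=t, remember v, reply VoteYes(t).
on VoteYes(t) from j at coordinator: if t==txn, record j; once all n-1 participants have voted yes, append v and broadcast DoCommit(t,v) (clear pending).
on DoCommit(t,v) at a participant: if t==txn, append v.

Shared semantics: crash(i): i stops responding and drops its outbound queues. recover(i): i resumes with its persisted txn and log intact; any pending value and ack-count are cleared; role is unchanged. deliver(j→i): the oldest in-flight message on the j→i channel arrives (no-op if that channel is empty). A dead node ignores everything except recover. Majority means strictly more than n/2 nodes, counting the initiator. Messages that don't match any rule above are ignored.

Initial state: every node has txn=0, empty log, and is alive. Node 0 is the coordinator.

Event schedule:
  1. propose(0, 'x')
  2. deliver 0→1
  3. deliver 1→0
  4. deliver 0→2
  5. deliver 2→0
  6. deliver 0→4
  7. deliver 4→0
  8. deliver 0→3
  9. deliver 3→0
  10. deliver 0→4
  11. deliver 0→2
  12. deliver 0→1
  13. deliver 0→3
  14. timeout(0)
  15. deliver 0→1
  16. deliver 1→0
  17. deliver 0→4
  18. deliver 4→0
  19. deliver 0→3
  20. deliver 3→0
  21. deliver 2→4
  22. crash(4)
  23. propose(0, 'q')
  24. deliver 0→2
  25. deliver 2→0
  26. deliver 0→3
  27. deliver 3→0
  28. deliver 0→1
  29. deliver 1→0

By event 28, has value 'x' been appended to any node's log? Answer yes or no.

e1 propose(0,'x'): 0[coor,t=1,-]
e2 deliver 0→1: 1[part,t=1,-]
e3 deliver 1→0: ·
e4 deliver 0→2: 2[part,t=1,-]
e5 deliver 2→0: ·
e6 deliver 0→4: 4[part,t=1,-]
e7 deliver 4→0: ·
e8 deliver 0→3: 3[part,t=1,-]
e9 deliver 3→0: 0[coor,t=1,x]
e10 deliver 0→4: 4[part,t=1,x]
e11 deliver 0→2: 2[part,t=1,x]
e12 deliver 0→1: 1[part,t=1,x]
e13 deliver 0→3: 3[part,t=1,x]
e14 timeout(0): 0[coor,t=2,x]
e15 deliver 0→1: 1[part,t=2,x]
e16 deliver 1→0: ·
e17 deliver 0→4: 4[part,t=2,x]
e18 deliver 4→0: ·
e19 deliver 0→3: 3[part,t=2,x]
e20 deliver 3→0: ·
e21 deliver 2→4: ·
e22 crash(4): 4[✗part,t=2,x]
e23 propose(0,'q'): 0[coor,t=3,x]
e24 deliver 0→2: 2[part,t=2,x]
e25 deliver 2→0: ·
e26 deliver 0→3: 3[part,t=3,x]
e27 deliver 3→0: ·
e28 deliver 0→1: 1[part,t=3,x]

yes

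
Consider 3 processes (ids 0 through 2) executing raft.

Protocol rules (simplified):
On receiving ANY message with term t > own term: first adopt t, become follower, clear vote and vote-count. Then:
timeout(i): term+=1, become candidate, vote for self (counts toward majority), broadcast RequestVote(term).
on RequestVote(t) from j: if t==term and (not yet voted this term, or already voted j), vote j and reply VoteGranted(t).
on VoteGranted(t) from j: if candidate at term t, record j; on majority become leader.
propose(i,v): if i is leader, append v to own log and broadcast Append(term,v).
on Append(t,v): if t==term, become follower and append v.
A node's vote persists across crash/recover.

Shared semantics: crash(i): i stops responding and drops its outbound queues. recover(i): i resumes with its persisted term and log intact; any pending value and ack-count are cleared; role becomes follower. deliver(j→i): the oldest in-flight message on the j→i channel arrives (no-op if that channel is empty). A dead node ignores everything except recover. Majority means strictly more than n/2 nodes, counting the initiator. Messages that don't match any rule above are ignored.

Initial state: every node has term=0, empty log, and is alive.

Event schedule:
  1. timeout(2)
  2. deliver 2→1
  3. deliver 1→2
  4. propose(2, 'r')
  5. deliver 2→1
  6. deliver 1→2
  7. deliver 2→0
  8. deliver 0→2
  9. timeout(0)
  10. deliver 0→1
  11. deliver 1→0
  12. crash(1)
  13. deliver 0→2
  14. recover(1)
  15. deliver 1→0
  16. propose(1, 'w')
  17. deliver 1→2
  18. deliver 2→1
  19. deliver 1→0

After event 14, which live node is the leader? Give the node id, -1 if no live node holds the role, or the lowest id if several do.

1. timeout(2):  <2:cand t1 ->
2. deliver 2→1:  <1:foll t1 ->
3. deliver 1→2:  <2:lead t1 ->
4. propose(2,'r'):  <2:lead t1 r>
5. deliver 2→1:  <1:foll t1 r>
6. deliver 1→2:  nop
7. deliver 2→0:  <0:foll t1 ->
8. deliver 0→2:  nop
9. timeout(0):  <0:cand t2 ->
10. deliver 0→1:  <1:foll t2 r>
11. deliver 1→0:  <0:lead t2 ->
12. crash(1):  <1:✗foll t2 r>
13. deliver 0→2:  <2:foll t2 r>
14. recover(1):  <1:foll t2 r>

0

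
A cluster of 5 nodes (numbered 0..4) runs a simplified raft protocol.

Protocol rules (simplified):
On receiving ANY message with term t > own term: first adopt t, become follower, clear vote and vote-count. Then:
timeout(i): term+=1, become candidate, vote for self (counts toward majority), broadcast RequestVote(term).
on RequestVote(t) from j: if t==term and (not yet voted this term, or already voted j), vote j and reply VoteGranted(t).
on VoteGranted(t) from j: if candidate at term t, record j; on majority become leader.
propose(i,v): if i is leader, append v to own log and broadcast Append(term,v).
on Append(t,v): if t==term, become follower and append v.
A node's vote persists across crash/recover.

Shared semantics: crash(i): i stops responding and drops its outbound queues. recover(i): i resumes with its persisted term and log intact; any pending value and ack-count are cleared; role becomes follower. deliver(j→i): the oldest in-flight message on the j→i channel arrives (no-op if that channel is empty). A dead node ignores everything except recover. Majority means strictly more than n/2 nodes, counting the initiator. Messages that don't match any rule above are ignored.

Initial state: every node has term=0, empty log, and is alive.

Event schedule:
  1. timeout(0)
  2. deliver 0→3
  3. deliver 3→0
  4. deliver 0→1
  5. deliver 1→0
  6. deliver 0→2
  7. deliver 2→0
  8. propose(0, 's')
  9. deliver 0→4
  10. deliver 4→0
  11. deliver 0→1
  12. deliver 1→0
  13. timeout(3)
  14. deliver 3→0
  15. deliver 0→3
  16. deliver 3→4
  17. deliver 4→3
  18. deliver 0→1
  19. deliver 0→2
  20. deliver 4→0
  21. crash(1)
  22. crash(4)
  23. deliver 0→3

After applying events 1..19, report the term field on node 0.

1. timeout(0):  <0:cand t1 ->
2. deliver 0→3:  <3:foll t1 ->
3. deliver 3→0:  nop
4. deliver 0→1:  <1:foll t1 ->
5. deliver 1→0:  <0:lead t1 ->
6. deliver 0→2:  <2:foll t1 ->
7. deliver 2→0:  nop
8. propose(0,'s'):  <0:lead t1 s>
9. deliver 0→4:  <4:foll t1 ->
10. deliver 4→0:  nop
11. deliver 0→1:  <1:foll t1 s>
12. deliver 1→0:  nop
13. timeout(3):  <3:cand t2 ->
14. deliver 3→0:  <0:foll t2 s>
15. deliver 0→3:  nop
16. deliver 3→4:  <4:foll t2 ->
17. deliver 4→3:  nop
18. deliver 0→1:  nop
19. deliver 0→2:  <2:foll t1 s>

2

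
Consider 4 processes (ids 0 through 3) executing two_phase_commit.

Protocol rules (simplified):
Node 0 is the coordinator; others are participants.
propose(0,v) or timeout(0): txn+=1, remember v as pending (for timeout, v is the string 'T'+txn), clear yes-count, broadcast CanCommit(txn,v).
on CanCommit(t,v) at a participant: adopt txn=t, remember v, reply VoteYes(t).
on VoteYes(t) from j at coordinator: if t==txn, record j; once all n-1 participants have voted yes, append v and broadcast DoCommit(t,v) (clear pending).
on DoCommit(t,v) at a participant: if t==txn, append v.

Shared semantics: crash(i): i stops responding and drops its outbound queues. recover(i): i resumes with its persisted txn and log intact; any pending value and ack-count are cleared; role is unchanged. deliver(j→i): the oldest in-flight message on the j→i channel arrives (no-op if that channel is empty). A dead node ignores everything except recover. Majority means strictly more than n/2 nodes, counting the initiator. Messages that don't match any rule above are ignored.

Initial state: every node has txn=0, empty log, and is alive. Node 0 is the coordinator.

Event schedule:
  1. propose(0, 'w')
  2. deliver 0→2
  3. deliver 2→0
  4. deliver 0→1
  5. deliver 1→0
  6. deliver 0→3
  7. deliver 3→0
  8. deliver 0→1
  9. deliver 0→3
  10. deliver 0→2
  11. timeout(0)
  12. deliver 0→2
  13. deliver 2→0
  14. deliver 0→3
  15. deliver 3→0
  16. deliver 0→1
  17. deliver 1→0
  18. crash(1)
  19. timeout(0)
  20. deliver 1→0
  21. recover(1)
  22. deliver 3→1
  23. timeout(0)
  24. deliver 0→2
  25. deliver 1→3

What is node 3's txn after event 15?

2

after 1 — propose(0,'w'): n0:coor/t1/[-]
after 2 — deliver 0→2: n2:part/t1/[-]
after 3 — deliver 2→0: ·
after 4 — deliver 0→1: n1:part/t1/[-]
after 5 — deliver 1→0: ·
after 6 — deliver 0→3: n3:part/t1/[-]
after 7 — deliver 3→0: n0:coor/t1/[w]
after 8 — deliver 0→1: n1:part/t1/[w]
after 9 — deliver 0→3: n3:part/t1/[w]
after 10 — deliver 0→2: n2:part/t1/[w]
after 11 — timeout(0): n0:coor/t2/[w]
after 12 — deliver 0→2: n2:part/t2/[w]
after 13 — deliver 2→0: ·
after 14 — deliver 0→3: n3:part/t2/[w]
after 15 — deliver 3→0: ·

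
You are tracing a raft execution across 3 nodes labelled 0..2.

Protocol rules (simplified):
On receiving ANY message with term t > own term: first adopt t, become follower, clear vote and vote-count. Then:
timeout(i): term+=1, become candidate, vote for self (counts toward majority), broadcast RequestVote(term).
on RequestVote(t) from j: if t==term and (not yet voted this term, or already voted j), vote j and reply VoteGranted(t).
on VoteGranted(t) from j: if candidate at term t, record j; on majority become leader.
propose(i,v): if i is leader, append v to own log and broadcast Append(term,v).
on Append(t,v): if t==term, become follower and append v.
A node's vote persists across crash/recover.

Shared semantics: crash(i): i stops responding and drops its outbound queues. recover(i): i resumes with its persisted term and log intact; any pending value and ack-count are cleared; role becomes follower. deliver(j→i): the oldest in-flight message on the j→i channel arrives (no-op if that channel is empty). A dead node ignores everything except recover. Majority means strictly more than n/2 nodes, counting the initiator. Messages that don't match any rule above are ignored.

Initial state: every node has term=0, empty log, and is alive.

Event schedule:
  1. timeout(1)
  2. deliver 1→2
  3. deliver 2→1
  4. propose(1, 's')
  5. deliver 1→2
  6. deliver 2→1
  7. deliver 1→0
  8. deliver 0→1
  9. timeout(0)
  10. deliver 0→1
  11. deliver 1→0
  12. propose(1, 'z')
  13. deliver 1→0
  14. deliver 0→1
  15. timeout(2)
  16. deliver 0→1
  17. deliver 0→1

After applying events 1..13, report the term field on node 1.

2

1. timeout(1):  <1:cand t1 ->
2. deliver 1→2:  <2:foll t1 ->
3. deliver 2→1:  <1:lead t1 ->
4. propose(1,'s'):  <1:lead t1 s>
5. deliver 1→2:  <2:foll t1 s>
6. deliver 2→1:  nop
7. deliver 1→0:  <0:foll t1 ->
8. deliver 0→1:  nop
9. timeout(0):  <0:cand t2 ->
10. deliver 0→1:  <1:foll t2 s>
11. deliver 1→0:  nop
12. propose(1,'z'):  nop
13. deliver 1→0:  <0:lead t2 ->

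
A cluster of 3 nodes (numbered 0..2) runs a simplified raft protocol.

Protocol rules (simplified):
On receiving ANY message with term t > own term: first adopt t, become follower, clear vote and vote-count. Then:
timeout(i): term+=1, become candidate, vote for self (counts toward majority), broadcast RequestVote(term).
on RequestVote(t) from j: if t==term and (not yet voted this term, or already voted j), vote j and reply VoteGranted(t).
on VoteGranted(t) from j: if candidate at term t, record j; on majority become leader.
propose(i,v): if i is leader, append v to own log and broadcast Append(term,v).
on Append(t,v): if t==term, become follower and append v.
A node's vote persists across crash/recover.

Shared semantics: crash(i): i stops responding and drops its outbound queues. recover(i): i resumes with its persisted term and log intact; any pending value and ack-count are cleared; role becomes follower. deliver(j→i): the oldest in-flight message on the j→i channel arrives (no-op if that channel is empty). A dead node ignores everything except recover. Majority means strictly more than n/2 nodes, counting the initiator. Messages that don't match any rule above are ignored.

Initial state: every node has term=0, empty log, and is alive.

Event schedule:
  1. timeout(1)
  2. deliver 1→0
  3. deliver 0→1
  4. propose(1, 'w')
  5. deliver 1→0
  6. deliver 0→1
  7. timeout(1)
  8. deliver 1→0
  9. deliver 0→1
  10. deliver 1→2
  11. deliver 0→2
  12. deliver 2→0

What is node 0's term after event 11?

2

1. timeout(1):  <1:cand t1 ->
2. deliver 1→0:  <0:foll t1 ->
3. deliver 0→1:  <1:lead t1 ->
4. propose(1,'w'):  <1:lead t1 w>
5. deliver 1→0:  <0:foll t1 w>
6. deliver 0→1:  nop
7. timeout(1):  <1:cand t2 w>
8. deliver 1→0:  <0:foll t2 w>
9. deliver 0→1:  <1:lead t2 w>
10. deliver 1→2:  <2:foll t1 ->
11. deliver 0→2:  nop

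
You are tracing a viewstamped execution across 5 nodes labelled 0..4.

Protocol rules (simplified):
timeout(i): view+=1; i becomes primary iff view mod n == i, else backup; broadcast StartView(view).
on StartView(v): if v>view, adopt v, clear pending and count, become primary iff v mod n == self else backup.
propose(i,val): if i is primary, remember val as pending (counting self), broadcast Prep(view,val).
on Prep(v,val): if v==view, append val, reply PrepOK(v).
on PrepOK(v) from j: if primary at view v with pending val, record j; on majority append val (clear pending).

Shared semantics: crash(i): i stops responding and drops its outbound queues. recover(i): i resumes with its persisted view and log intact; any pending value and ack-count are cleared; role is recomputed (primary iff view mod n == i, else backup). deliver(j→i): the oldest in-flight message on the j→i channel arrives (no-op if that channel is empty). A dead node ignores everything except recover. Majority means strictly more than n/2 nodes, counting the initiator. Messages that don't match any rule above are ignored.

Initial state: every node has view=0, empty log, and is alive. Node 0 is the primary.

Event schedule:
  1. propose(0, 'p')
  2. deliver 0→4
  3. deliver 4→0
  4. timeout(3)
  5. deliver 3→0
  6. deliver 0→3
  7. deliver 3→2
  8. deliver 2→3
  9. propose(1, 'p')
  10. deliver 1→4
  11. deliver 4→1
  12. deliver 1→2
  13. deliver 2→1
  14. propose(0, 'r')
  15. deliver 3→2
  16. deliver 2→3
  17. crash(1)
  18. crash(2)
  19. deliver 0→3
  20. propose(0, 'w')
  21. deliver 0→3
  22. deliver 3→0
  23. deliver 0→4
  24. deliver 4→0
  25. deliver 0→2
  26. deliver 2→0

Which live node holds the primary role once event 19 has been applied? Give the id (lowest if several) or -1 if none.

step 1 propose(0,'p'): —
step 2 deliver 0→4: 4={back,v=0,log=p}
step 3 deliver 4→0: —
step 4 timeout(3): 3={back,v=1,log=-}
step 5 deliver 3→0: 0={back,v=1,log=-}
step 6 deliver 0→3: —
step 7 deliver 3→2: 2={back,v=1,log=-}
step 8 deliver 2→3: —
step 9 propose(1,'p'): —
step 10 deliver 1→4: —
step 11 deliver 4→1: —
step 12 deliver 1→2: —
step 13 deliver 2→1: —
step 14 propose(0,'r'): —
step 15 deliver 3→2: —
step 16 deliver 2→3: —
step 17 crash(1): 1={✗back,v=0,log=-}
step 18 crash(2): 2={✗back,v=1,log=-}
step 19 deliver 0→3: —

-1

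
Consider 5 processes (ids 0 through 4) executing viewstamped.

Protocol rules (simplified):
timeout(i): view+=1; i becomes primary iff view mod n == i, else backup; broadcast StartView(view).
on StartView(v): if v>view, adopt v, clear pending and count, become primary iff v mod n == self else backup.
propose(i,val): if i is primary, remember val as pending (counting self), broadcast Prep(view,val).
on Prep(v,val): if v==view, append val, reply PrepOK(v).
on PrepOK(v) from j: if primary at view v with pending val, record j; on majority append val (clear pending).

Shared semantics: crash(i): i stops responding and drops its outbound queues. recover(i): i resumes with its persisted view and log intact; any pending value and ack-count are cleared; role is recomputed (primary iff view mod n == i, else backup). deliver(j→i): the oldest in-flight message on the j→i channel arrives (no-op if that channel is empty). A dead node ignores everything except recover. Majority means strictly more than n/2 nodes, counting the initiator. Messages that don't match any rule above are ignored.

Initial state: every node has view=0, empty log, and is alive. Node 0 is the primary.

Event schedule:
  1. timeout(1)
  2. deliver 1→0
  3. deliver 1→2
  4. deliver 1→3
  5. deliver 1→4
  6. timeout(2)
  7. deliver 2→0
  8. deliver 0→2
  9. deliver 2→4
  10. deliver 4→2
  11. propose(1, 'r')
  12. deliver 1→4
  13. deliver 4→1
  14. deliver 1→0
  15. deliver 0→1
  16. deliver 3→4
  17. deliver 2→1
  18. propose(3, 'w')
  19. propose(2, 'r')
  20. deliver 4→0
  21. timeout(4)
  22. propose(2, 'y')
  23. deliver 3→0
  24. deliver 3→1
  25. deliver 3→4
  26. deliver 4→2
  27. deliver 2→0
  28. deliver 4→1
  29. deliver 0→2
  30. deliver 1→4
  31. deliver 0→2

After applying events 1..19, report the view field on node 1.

after 1 — timeout(1): n1:prim/v1/[-]
after 2 — deliver 1→0: n0:back/v1/[-]
after 3 — deliver 1→2: n2:back/v1/[-]
after 4 — deliver 1→3: n3:back/v1/[-]
after 5 — deliver 1→4: n4:back/v1/[-]
after 6 — timeout(2): n2:prim/v2/[-]
after 7 — deliver 2→0: n0:back/v2/[-]
after 8 — deliver 0→2: ·
after 9 — deliver 2→4: n4:back/v2/[-]
after 10 — deliver 4→2: ·
after 11 — propose(1,'r'): ·
after 12 — deliver 1→4: ·
after 13 — deliver 4→1: ·
after 14 — deliver 1→0: ·
after 15 — deliver 0→1: ·
after 16 — deliver 3→4: ·
after 17 — deliver 2→1: n1:back/v2/[-]
after 18 — propose(3,'w'): ·
after 19 — propose(2,'r'): ·

2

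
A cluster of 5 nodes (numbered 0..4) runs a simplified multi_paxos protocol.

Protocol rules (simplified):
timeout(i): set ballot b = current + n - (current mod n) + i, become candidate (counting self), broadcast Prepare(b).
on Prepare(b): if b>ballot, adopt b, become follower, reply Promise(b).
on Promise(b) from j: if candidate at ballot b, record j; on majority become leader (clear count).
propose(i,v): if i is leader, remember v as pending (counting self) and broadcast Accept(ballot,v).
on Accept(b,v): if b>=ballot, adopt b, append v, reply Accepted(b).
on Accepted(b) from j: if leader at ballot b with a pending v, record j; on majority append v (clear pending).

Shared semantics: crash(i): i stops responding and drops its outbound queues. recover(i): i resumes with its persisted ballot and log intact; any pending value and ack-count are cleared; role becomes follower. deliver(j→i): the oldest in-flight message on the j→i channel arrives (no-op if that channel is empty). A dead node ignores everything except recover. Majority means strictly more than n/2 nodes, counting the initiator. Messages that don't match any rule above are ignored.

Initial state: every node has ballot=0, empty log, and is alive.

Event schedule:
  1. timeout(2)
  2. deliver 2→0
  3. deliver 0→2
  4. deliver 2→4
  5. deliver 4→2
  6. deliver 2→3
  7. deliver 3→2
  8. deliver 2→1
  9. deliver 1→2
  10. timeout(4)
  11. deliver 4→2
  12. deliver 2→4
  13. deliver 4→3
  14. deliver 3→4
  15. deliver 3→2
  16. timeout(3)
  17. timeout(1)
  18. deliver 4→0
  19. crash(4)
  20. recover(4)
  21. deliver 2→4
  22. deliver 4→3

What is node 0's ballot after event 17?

e1 timeout(2): 2[cand,b=7,-]
e2 deliver 2→0: 0[foll,b=7,-]
e3 deliver 0→2: ·
e4 deliver 2→4: 4[foll,b=7,-]
e5 deliver 4→2: 2[lead,b=7,-]
e6 deliver 2→3: 3[foll,b=7,-]
e7 deliver 3→2: ·
e8 deliver 2→1: 1[foll,b=7,-]
e9 deliver 1→2: ·
e10 timeout(4): 4[cand,b=14,-]
e11 deliver 4→2: 2[foll,b=14,-]
e12 deliver 2→4: ·
e13 deliver 4→3: 3[foll,b=14,-]
e14 deliver 3→4: 4[lead,b=14,-]
e15 deliver 3→2: ·
e16 timeout(3): 3[cand,b=18,-]
e17 timeout(1): 1[cand,b=11,-]

7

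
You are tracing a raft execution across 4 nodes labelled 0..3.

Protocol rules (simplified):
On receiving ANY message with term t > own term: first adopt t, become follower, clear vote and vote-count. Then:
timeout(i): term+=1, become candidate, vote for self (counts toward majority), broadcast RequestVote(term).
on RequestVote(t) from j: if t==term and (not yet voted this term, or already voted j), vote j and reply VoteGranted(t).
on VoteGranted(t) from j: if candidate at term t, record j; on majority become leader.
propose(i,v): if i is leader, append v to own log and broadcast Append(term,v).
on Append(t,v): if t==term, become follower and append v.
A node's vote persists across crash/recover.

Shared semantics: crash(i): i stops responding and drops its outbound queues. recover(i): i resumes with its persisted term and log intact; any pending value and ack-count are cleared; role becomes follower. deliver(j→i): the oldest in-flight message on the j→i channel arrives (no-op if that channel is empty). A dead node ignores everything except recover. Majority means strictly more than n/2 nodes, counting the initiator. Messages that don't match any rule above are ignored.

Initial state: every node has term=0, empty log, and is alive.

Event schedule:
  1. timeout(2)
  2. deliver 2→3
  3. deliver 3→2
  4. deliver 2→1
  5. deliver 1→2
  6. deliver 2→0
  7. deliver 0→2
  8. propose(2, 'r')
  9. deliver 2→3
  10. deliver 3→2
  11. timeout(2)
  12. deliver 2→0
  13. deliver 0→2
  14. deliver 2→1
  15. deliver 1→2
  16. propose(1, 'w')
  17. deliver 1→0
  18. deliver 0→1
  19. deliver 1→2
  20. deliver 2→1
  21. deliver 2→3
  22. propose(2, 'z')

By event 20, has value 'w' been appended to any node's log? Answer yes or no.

no

e1 timeout(2): 2[cand,t=1,-]
e2 deliver 2→3: 3[foll,t=1,-]
e3 deliver 3→2: ·
e4 deliver 2→1: 1[foll,t=1,-]
e5 deliver 1→2: 2[lead,t=1,-]
e6 deliver 2→0: 0[foll,t=1,-]
e7 deliver 0→2: ·
e8 propose(2,'r'): 2[lead,t=1,r]
e9 deliver 2→3: 3[foll,t=1,r]
e10 deliver 3→2: ·
e11 timeout(2): 2[cand,t=2,r]
e12 deliver 2→0: 0[foll,t=1,r]
e13 deliver 0→2: ·
e14 deliver 2→1: 1[foll,t=1,r]
e15 deliver 1→2: ·
e16 propose(1,'w'): ·
e17 deliver 1→0: ·
e18 deliver 0→1: ·
e19 deliver 1→2: ·
e20 deliver 2→1: 1[foll,t=2,r]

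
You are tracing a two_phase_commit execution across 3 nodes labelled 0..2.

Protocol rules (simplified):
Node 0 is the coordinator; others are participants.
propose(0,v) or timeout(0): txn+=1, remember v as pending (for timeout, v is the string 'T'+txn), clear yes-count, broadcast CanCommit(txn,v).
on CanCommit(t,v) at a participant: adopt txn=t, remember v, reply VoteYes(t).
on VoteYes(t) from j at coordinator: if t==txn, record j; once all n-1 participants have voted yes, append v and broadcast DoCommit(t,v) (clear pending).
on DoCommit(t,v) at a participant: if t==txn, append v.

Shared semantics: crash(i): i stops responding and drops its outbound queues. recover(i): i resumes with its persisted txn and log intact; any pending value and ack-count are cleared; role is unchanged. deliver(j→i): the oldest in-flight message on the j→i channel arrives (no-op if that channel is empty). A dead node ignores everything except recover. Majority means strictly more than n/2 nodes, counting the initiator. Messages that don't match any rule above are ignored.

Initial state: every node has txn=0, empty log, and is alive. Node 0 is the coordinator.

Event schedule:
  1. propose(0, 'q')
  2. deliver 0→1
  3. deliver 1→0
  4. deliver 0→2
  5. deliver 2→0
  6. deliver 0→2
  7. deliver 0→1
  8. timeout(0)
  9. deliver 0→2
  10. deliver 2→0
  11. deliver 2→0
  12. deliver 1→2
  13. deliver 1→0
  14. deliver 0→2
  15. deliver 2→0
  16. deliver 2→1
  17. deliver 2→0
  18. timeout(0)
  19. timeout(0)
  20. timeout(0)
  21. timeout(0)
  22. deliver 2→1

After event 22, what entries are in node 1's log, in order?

after 1 — propose(0,'q'): n0:coor/t1/[-]
after 2 — deliver 0→1: n1:part/t1/[-]
after 3 — deliver 1→0: ·
after 4 — deliver 0→2: n2:part/t1/[-]
after 5 — deliver 2→0: n0:coor/t1/[q]
after 6 — deliver 0→2: n2:part/t1/[q]
after 7 — deliver 0→1: n1:part/t1/[q]
after 8 — timeout(0): n0:coor/t2/[q]
after 9 — deliver 0→2: n2:part/t2/[q]
after 10 — deliver 2→0: ·
after 11 — deliver 2→0: ·
after 12 — deliver 1→2: ·
after 13 — deliver 1→0: ·
after 14 — deliver 0→2: ·
after 15 — deliver 2→0: ·
after 16 — deliver 2→1: ·
after 17 — deliver 2→0: ·
after 18 — timeout(0): n0:coor/t3/[q]
after 19 — timeout(0): n0:coor/t4/[q]
after 20 — timeout(0): n0:coor/t5/[q]
after 21 — timeout(0): n0:coor/t6/[q]
after 22 — deliver 2→1: ·

q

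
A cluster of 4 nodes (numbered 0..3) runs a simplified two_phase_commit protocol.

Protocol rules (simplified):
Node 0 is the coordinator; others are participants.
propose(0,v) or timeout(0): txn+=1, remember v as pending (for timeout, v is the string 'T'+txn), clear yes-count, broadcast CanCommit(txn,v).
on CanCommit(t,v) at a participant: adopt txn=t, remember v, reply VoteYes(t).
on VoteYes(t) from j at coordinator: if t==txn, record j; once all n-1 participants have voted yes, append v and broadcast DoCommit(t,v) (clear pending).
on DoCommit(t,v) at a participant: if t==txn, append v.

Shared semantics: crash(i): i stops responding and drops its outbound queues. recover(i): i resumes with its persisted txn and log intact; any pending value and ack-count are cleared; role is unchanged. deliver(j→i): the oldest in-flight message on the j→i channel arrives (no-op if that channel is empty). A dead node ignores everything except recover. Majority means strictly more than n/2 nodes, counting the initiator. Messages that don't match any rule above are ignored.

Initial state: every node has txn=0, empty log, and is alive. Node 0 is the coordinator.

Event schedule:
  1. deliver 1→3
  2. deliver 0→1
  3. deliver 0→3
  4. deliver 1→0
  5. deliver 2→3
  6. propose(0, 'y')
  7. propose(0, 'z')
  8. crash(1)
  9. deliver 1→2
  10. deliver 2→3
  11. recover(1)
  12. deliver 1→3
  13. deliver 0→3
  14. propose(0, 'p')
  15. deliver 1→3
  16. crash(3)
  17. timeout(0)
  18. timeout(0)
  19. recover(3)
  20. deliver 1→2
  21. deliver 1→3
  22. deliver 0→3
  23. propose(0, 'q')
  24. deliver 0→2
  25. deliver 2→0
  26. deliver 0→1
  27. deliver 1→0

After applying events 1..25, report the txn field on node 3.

1. deliver 1→3:  nop
2. deliver 0→1:  nop
3. deliver 0→3:  nop
4. deliver 1→0:  nop
5. deliver 2→3:  nop
6. propose(0,'y'):  <0:coor t1 ->
7. propose(0,'z'):  <0:coor t2 ->
8. crash(1):  <1:✗part t0 ->
9. deliver 1→2:  nop
10. deliver 2→3:  nop
11. recover(1):  <1:part t0 ->
12. deliver 1→3:  nop
13. deliver 0→3:  <3:part t1 ->
14. propose(0,'p'):  <0:coor t3 ->
15. deliver 1→3:  nop
16. crash(3):  <3:✗part t1 ->
17. timeout(0):  <0:coor t4 ->
18. timeout(0):  <0:coor t5 ->
19. recover(3):  <3:part t1 ->
20. deliver 1→2:  nop
21. deliver 1→3:  nop
22. deliver 0→3:  <3:part t2 ->
23. propose(0,'q'):  <0:coor t6 ->
24. deliver 0→2:  <2:part t1 ->
25. deliver 2→0:  nop

2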